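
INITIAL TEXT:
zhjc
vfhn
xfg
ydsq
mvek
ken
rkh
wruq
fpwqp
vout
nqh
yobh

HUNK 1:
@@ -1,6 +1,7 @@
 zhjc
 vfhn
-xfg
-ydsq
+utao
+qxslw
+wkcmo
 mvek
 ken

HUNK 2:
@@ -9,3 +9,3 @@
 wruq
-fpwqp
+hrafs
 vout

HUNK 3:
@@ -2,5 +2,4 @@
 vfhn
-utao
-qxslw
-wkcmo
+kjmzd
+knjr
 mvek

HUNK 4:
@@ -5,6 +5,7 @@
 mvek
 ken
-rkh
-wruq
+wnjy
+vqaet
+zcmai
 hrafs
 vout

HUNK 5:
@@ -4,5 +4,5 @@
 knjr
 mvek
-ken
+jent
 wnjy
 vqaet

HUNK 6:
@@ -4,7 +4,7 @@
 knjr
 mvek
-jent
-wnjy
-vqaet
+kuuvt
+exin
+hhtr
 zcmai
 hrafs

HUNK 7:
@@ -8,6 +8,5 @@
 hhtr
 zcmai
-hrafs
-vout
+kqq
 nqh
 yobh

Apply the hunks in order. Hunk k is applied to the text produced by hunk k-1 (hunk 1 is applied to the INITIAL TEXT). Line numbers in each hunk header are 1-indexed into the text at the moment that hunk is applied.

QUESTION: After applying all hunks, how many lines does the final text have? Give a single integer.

Answer: 12

Derivation:
Hunk 1: at line 1 remove [xfg,ydsq] add [utao,qxslw,wkcmo] -> 13 lines: zhjc vfhn utao qxslw wkcmo mvek ken rkh wruq fpwqp vout nqh yobh
Hunk 2: at line 9 remove [fpwqp] add [hrafs] -> 13 lines: zhjc vfhn utao qxslw wkcmo mvek ken rkh wruq hrafs vout nqh yobh
Hunk 3: at line 2 remove [utao,qxslw,wkcmo] add [kjmzd,knjr] -> 12 lines: zhjc vfhn kjmzd knjr mvek ken rkh wruq hrafs vout nqh yobh
Hunk 4: at line 5 remove [rkh,wruq] add [wnjy,vqaet,zcmai] -> 13 lines: zhjc vfhn kjmzd knjr mvek ken wnjy vqaet zcmai hrafs vout nqh yobh
Hunk 5: at line 4 remove [ken] add [jent] -> 13 lines: zhjc vfhn kjmzd knjr mvek jent wnjy vqaet zcmai hrafs vout nqh yobh
Hunk 6: at line 4 remove [jent,wnjy,vqaet] add [kuuvt,exin,hhtr] -> 13 lines: zhjc vfhn kjmzd knjr mvek kuuvt exin hhtr zcmai hrafs vout nqh yobh
Hunk 7: at line 8 remove [hrafs,vout] add [kqq] -> 12 lines: zhjc vfhn kjmzd knjr mvek kuuvt exin hhtr zcmai kqq nqh yobh
Final line count: 12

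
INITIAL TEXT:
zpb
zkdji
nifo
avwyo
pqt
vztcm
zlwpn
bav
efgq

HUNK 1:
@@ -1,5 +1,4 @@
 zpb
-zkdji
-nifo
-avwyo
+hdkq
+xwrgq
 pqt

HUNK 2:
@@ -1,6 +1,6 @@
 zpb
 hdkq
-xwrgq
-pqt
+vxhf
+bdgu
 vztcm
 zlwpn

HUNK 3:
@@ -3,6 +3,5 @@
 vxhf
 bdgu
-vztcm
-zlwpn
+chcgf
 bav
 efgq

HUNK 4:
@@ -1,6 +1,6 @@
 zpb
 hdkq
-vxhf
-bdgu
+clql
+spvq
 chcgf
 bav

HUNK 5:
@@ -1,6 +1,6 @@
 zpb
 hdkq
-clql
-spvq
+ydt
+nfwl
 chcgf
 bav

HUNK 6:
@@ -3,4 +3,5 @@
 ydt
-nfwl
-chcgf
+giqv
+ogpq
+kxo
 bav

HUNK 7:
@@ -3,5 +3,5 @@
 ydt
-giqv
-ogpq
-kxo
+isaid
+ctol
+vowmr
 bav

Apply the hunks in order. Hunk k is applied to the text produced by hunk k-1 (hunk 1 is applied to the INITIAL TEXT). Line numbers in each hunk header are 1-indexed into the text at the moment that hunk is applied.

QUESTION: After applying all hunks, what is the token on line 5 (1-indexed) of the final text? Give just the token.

Hunk 1: at line 1 remove [zkdji,nifo,avwyo] add [hdkq,xwrgq] -> 8 lines: zpb hdkq xwrgq pqt vztcm zlwpn bav efgq
Hunk 2: at line 1 remove [xwrgq,pqt] add [vxhf,bdgu] -> 8 lines: zpb hdkq vxhf bdgu vztcm zlwpn bav efgq
Hunk 3: at line 3 remove [vztcm,zlwpn] add [chcgf] -> 7 lines: zpb hdkq vxhf bdgu chcgf bav efgq
Hunk 4: at line 1 remove [vxhf,bdgu] add [clql,spvq] -> 7 lines: zpb hdkq clql spvq chcgf bav efgq
Hunk 5: at line 1 remove [clql,spvq] add [ydt,nfwl] -> 7 lines: zpb hdkq ydt nfwl chcgf bav efgq
Hunk 6: at line 3 remove [nfwl,chcgf] add [giqv,ogpq,kxo] -> 8 lines: zpb hdkq ydt giqv ogpq kxo bav efgq
Hunk 7: at line 3 remove [giqv,ogpq,kxo] add [isaid,ctol,vowmr] -> 8 lines: zpb hdkq ydt isaid ctol vowmr bav efgq
Final line 5: ctol

Answer: ctol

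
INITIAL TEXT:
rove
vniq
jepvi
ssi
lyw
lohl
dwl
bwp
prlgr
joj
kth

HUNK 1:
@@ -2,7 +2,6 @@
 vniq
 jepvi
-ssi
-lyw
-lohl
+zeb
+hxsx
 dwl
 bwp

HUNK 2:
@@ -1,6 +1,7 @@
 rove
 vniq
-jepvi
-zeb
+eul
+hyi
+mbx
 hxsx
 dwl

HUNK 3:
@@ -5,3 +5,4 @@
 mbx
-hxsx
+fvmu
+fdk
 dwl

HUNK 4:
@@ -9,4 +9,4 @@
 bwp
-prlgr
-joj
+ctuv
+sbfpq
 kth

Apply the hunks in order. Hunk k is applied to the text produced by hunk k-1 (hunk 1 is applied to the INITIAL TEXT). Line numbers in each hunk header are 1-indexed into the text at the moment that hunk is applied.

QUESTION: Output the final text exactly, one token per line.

Answer: rove
vniq
eul
hyi
mbx
fvmu
fdk
dwl
bwp
ctuv
sbfpq
kth

Derivation:
Hunk 1: at line 2 remove [ssi,lyw,lohl] add [zeb,hxsx] -> 10 lines: rove vniq jepvi zeb hxsx dwl bwp prlgr joj kth
Hunk 2: at line 1 remove [jepvi,zeb] add [eul,hyi,mbx] -> 11 lines: rove vniq eul hyi mbx hxsx dwl bwp prlgr joj kth
Hunk 3: at line 5 remove [hxsx] add [fvmu,fdk] -> 12 lines: rove vniq eul hyi mbx fvmu fdk dwl bwp prlgr joj kth
Hunk 4: at line 9 remove [prlgr,joj] add [ctuv,sbfpq] -> 12 lines: rove vniq eul hyi mbx fvmu fdk dwl bwp ctuv sbfpq kth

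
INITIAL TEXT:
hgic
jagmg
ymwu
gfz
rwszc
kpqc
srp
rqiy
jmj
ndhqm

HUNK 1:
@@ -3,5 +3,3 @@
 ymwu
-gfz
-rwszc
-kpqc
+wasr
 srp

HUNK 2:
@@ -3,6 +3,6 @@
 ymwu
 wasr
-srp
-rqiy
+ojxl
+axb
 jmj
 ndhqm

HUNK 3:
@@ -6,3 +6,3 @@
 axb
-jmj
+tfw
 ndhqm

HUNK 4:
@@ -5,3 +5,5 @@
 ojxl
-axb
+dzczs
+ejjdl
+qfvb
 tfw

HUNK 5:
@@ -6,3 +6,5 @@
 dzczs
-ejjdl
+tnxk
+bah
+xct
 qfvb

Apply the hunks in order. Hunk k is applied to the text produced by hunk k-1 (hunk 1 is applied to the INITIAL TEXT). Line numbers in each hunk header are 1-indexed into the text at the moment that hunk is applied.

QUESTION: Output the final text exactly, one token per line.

Hunk 1: at line 3 remove [gfz,rwszc,kpqc] add [wasr] -> 8 lines: hgic jagmg ymwu wasr srp rqiy jmj ndhqm
Hunk 2: at line 3 remove [srp,rqiy] add [ojxl,axb] -> 8 lines: hgic jagmg ymwu wasr ojxl axb jmj ndhqm
Hunk 3: at line 6 remove [jmj] add [tfw] -> 8 lines: hgic jagmg ymwu wasr ojxl axb tfw ndhqm
Hunk 4: at line 5 remove [axb] add [dzczs,ejjdl,qfvb] -> 10 lines: hgic jagmg ymwu wasr ojxl dzczs ejjdl qfvb tfw ndhqm
Hunk 5: at line 6 remove [ejjdl] add [tnxk,bah,xct] -> 12 lines: hgic jagmg ymwu wasr ojxl dzczs tnxk bah xct qfvb tfw ndhqm

Answer: hgic
jagmg
ymwu
wasr
ojxl
dzczs
tnxk
bah
xct
qfvb
tfw
ndhqm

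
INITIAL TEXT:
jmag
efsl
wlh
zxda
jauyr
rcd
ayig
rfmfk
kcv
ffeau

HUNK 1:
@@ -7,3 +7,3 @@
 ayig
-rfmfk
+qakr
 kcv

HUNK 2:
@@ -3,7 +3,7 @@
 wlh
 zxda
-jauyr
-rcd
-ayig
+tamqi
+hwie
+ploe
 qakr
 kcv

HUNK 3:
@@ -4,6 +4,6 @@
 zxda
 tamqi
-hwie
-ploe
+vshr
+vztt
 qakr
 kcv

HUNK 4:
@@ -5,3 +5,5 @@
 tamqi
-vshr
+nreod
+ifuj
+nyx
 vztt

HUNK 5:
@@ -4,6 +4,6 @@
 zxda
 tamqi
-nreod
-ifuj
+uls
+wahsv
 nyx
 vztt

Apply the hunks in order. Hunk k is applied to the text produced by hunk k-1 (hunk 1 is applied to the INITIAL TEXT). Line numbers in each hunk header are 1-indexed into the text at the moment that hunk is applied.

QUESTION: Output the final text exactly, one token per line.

Answer: jmag
efsl
wlh
zxda
tamqi
uls
wahsv
nyx
vztt
qakr
kcv
ffeau

Derivation:
Hunk 1: at line 7 remove [rfmfk] add [qakr] -> 10 lines: jmag efsl wlh zxda jauyr rcd ayig qakr kcv ffeau
Hunk 2: at line 3 remove [jauyr,rcd,ayig] add [tamqi,hwie,ploe] -> 10 lines: jmag efsl wlh zxda tamqi hwie ploe qakr kcv ffeau
Hunk 3: at line 4 remove [hwie,ploe] add [vshr,vztt] -> 10 lines: jmag efsl wlh zxda tamqi vshr vztt qakr kcv ffeau
Hunk 4: at line 5 remove [vshr] add [nreod,ifuj,nyx] -> 12 lines: jmag efsl wlh zxda tamqi nreod ifuj nyx vztt qakr kcv ffeau
Hunk 5: at line 4 remove [nreod,ifuj] add [uls,wahsv] -> 12 lines: jmag efsl wlh zxda tamqi uls wahsv nyx vztt qakr kcv ffeau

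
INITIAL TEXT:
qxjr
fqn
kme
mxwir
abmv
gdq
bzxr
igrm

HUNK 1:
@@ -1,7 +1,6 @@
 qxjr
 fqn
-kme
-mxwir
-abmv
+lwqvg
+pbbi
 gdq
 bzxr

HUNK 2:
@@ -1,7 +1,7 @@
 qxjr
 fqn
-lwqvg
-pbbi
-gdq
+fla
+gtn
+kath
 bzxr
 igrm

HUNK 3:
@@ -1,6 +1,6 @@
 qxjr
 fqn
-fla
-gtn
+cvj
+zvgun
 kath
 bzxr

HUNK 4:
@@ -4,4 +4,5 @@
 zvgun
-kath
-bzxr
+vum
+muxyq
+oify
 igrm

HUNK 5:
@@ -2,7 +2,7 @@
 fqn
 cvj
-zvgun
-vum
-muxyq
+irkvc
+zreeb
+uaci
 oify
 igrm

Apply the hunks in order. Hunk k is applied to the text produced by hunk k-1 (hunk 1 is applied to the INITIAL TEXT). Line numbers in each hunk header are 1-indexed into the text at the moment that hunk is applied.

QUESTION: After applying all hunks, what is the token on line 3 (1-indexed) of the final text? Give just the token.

Answer: cvj

Derivation:
Hunk 1: at line 1 remove [kme,mxwir,abmv] add [lwqvg,pbbi] -> 7 lines: qxjr fqn lwqvg pbbi gdq bzxr igrm
Hunk 2: at line 1 remove [lwqvg,pbbi,gdq] add [fla,gtn,kath] -> 7 lines: qxjr fqn fla gtn kath bzxr igrm
Hunk 3: at line 1 remove [fla,gtn] add [cvj,zvgun] -> 7 lines: qxjr fqn cvj zvgun kath bzxr igrm
Hunk 4: at line 4 remove [kath,bzxr] add [vum,muxyq,oify] -> 8 lines: qxjr fqn cvj zvgun vum muxyq oify igrm
Hunk 5: at line 2 remove [zvgun,vum,muxyq] add [irkvc,zreeb,uaci] -> 8 lines: qxjr fqn cvj irkvc zreeb uaci oify igrm
Final line 3: cvj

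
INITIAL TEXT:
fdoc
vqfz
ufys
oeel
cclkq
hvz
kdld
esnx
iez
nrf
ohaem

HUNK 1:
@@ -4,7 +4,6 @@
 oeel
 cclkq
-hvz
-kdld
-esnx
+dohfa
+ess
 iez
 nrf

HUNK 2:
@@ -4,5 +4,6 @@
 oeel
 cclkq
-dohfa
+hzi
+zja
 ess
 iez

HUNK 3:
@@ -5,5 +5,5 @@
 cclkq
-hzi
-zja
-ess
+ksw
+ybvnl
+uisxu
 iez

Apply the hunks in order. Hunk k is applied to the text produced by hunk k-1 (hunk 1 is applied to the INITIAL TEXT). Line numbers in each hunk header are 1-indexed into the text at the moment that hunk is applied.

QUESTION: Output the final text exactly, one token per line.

Answer: fdoc
vqfz
ufys
oeel
cclkq
ksw
ybvnl
uisxu
iez
nrf
ohaem

Derivation:
Hunk 1: at line 4 remove [hvz,kdld,esnx] add [dohfa,ess] -> 10 lines: fdoc vqfz ufys oeel cclkq dohfa ess iez nrf ohaem
Hunk 2: at line 4 remove [dohfa] add [hzi,zja] -> 11 lines: fdoc vqfz ufys oeel cclkq hzi zja ess iez nrf ohaem
Hunk 3: at line 5 remove [hzi,zja,ess] add [ksw,ybvnl,uisxu] -> 11 lines: fdoc vqfz ufys oeel cclkq ksw ybvnl uisxu iez nrf ohaem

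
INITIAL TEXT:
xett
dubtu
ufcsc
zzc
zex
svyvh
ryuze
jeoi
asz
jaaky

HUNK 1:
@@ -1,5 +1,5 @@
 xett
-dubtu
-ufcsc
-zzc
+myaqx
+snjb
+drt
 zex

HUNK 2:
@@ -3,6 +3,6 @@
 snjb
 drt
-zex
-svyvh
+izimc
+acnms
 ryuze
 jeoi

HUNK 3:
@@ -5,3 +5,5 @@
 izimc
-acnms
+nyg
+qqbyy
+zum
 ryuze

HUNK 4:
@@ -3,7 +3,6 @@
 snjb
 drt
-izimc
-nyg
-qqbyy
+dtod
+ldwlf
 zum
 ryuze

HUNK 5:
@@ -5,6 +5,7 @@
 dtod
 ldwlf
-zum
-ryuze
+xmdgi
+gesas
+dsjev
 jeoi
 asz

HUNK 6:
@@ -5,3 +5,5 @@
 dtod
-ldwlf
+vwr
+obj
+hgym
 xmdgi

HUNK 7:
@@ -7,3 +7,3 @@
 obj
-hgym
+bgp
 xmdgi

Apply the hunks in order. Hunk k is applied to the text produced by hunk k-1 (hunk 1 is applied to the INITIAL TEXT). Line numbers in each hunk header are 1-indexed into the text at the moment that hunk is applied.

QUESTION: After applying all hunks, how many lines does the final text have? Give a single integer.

Hunk 1: at line 1 remove [dubtu,ufcsc,zzc] add [myaqx,snjb,drt] -> 10 lines: xett myaqx snjb drt zex svyvh ryuze jeoi asz jaaky
Hunk 2: at line 3 remove [zex,svyvh] add [izimc,acnms] -> 10 lines: xett myaqx snjb drt izimc acnms ryuze jeoi asz jaaky
Hunk 3: at line 5 remove [acnms] add [nyg,qqbyy,zum] -> 12 lines: xett myaqx snjb drt izimc nyg qqbyy zum ryuze jeoi asz jaaky
Hunk 4: at line 3 remove [izimc,nyg,qqbyy] add [dtod,ldwlf] -> 11 lines: xett myaqx snjb drt dtod ldwlf zum ryuze jeoi asz jaaky
Hunk 5: at line 5 remove [zum,ryuze] add [xmdgi,gesas,dsjev] -> 12 lines: xett myaqx snjb drt dtod ldwlf xmdgi gesas dsjev jeoi asz jaaky
Hunk 6: at line 5 remove [ldwlf] add [vwr,obj,hgym] -> 14 lines: xett myaqx snjb drt dtod vwr obj hgym xmdgi gesas dsjev jeoi asz jaaky
Hunk 7: at line 7 remove [hgym] add [bgp] -> 14 lines: xett myaqx snjb drt dtod vwr obj bgp xmdgi gesas dsjev jeoi asz jaaky
Final line count: 14

Answer: 14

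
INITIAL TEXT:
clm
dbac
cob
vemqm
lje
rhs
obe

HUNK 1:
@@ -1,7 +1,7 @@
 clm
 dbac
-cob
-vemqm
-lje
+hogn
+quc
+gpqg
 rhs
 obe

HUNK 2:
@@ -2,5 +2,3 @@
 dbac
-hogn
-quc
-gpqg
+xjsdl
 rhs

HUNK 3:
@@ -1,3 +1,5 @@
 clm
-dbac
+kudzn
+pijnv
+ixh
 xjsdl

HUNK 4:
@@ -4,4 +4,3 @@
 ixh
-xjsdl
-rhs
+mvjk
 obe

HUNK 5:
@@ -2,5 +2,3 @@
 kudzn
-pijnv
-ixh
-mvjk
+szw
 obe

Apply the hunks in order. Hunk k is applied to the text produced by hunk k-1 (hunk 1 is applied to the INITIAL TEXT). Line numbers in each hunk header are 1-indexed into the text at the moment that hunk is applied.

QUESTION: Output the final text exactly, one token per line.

Hunk 1: at line 1 remove [cob,vemqm,lje] add [hogn,quc,gpqg] -> 7 lines: clm dbac hogn quc gpqg rhs obe
Hunk 2: at line 2 remove [hogn,quc,gpqg] add [xjsdl] -> 5 lines: clm dbac xjsdl rhs obe
Hunk 3: at line 1 remove [dbac] add [kudzn,pijnv,ixh] -> 7 lines: clm kudzn pijnv ixh xjsdl rhs obe
Hunk 4: at line 4 remove [xjsdl,rhs] add [mvjk] -> 6 lines: clm kudzn pijnv ixh mvjk obe
Hunk 5: at line 2 remove [pijnv,ixh,mvjk] add [szw] -> 4 lines: clm kudzn szw obe

Answer: clm
kudzn
szw
obe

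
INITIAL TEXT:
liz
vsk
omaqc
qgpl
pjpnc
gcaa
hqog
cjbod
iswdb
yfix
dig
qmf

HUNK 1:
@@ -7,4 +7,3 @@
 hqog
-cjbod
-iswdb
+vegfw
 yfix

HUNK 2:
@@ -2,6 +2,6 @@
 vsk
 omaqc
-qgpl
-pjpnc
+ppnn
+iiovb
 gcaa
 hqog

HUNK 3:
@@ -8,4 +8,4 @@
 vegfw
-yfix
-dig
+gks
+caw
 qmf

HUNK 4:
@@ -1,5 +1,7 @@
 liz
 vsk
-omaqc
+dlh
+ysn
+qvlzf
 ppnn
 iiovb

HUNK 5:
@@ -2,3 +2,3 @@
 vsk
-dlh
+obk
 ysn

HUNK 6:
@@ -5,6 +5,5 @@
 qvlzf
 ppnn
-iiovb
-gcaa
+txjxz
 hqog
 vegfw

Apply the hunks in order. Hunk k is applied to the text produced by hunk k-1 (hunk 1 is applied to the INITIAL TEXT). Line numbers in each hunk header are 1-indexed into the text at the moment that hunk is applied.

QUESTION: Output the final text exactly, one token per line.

Hunk 1: at line 7 remove [cjbod,iswdb] add [vegfw] -> 11 lines: liz vsk omaqc qgpl pjpnc gcaa hqog vegfw yfix dig qmf
Hunk 2: at line 2 remove [qgpl,pjpnc] add [ppnn,iiovb] -> 11 lines: liz vsk omaqc ppnn iiovb gcaa hqog vegfw yfix dig qmf
Hunk 3: at line 8 remove [yfix,dig] add [gks,caw] -> 11 lines: liz vsk omaqc ppnn iiovb gcaa hqog vegfw gks caw qmf
Hunk 4: at line 1 remove [omaqc] add [dlh,ysn,qvlzf] -> 13 lines: liz vsk dlh ysn qvlzf ppnn iiovb gcaa hqog vegfw gks caw qmf
Hunk 5: at line 2 remove [dlh] add [obk] -> 13 lines: liz vsk obk ysn qvlzf ppnn iiovb gcaa hqog vegfw gks caw qmf
Hunk 6: at line 5 remove [iiovb,gcaa] add [txjxz] -> 12 lines: liz vsk obk ysn qvlzf ppnn txjxz hqog vegfw gks caw qmf

Answer: liz
vsk
obk
ysn
qvlzf
ppnn
txjxz
hqog
vegfw
gks
caw
qmf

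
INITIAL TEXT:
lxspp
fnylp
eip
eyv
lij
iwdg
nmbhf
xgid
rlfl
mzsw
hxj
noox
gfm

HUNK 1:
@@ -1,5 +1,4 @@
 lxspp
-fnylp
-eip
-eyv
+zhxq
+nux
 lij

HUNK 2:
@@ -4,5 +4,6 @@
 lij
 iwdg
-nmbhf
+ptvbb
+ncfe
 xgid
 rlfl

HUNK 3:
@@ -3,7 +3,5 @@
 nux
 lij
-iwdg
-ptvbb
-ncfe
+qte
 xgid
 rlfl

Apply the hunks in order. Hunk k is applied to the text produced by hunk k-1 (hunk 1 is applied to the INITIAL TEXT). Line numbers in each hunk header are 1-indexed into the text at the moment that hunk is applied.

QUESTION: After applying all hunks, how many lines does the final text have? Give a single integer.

Hunk 1: at line 1 remove [fnylp,eip,eyv] add [zhxq,nux] -> 12 lines: lxspp zhxq nux lij iwdg nmbhf xgid rlfl mzsw hxj noox gfm
Hunk 2: at line 4 remove [nmbhf] add [ptvbb,ncfe] -> 13 lines: lxspp zhxq nux lij iwdg ptvbb ncfe xgid rlfl mzsw hxj noox gfm
Hunk 3: at line 3 remove [iwdg,ptvbb,ncfe] add [qte] -> 11 lines: lxspp zhxq nux lij qte xgid rlfl mzsw hxj noox gfm
Final line count: 11

Answer: 11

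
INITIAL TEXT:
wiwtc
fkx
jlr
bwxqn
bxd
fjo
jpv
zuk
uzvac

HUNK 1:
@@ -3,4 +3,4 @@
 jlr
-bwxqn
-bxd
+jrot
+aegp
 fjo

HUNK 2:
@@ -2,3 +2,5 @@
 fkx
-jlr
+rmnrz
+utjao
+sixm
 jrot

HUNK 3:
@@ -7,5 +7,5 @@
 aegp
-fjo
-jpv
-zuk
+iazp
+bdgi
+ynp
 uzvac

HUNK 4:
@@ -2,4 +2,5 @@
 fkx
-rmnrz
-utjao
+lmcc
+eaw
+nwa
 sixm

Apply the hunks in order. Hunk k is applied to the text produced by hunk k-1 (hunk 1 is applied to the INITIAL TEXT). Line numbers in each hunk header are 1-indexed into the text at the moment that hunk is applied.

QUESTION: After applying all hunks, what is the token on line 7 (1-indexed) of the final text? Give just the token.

Answer: jrot

Derivation:
Hunk 1: at line 3 remove [bwxqn,bxd] add [jrot,aegp] -> 9 lines: wiwtc fkx jlr jrot aegp fjo jpv zuk uzvac
Hunk 2: at line 2 remove [jlr] add [rmnrz,utjao,sixm] -> 11 lines: wiwtc fkx rmnrz utjao sixm jrot aegp fjo jpv zuk uzvac
Hunk 3: at line 7 remove [fjo,jpv,zuk] add [iazp,bdgi,ynp] -> 11 lines: wiwtc fkx rmnrz utjao sixm jrot aegp iazp bdgi ynp uzvac
Hunk 4: at line 2 remove [rmnrz,utjao] add [lmcc,eaw,nwa] -> 12 lines: wiwtc fkx lmcc eaw nwa sixm jrot aegp iazp bdgi ynp uzvac
Final line 7: jrot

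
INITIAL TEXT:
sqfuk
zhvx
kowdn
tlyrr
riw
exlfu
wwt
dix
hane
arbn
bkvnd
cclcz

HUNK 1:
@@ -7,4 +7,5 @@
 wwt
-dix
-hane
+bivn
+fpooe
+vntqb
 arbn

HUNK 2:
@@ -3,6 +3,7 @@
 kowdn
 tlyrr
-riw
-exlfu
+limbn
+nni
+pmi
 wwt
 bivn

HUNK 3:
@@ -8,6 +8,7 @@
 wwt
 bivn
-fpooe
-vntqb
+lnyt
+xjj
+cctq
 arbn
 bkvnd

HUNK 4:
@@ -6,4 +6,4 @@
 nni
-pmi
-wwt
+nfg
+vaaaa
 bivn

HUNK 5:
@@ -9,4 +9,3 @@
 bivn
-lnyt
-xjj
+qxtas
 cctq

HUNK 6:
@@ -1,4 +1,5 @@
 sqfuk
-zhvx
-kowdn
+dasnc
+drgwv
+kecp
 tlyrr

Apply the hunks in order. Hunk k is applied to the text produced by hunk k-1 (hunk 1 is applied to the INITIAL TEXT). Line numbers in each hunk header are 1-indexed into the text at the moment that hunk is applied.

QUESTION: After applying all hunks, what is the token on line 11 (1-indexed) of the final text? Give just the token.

Hunk 1: at line 7 remove [dix,hane] add [bivn,fpooe,vntqb] -> 13 lines: sqfuk zhvx kowdn tlyrr riw exlfu wwt bivn fpooe vntqb arbn bkvnd cclcz
Hunk 2: at line 3 remove [riw,exlfu] add [limbn,nni,pmi] -> 14 lines: sqfuk zhvx kowdn tlyrr limbn nni pmi wwt bivn fpooe vntqb arbn bkvnd cclcz
Hunk 3: at line 8 remove [fpooe,vntqb] add [lnyt,xjj,cctq] -> 15 lines: sqfuk zhvx kowdn tlyrr limbn nni pmi wwt bivn lnyt xjj cctq arbn bkvnd cclcz
Hunk 4: at line 6 remove [pmi,wwt] add [nfg,vaaaa] -> 15 lines: sqfuk zhvx kowdn tlyrr limbn nni nfg vaaaa bivn lnyt xjj cctq arbn bkvnd cclcz
Hunk 5: at line 9 remove [lnyt,xjj] add [qxtas] -> 14 lines: sqfuk zhvx kowdn tlyrr limbn nni nfg vaaaa bivn qxtas cctq arbn bkvnd cclcz
Hunk 6: at line 1 remove [zhvx,kowdn] add [dasnc,drgwv,kecp] -> 15 lines: sqfuk dasnc drgwv kecp tlyrr limbn nni nfg vaaaa bivn qxtas cctq arbn bkvnd cclcz
Final line 11: qxtas

Answer: qxtas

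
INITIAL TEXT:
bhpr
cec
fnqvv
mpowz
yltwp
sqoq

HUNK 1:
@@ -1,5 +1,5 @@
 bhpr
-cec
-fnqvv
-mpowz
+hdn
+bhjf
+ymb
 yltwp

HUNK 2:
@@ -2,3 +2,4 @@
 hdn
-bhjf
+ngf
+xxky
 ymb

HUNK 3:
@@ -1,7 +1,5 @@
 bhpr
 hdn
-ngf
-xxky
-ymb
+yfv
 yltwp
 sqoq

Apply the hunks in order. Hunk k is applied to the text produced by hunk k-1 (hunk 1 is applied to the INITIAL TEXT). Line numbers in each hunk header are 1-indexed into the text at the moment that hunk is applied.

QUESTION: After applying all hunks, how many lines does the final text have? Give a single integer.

Hunk 1: at line 1 remove [cec,fnqvv,mpowz] add [hdn,bhjf,ymb] -> 6 lines: bhpr hdn bhjf ymb yltwp sqoq
Hunk 2: at line 2 remove [bhjf] add [ngf,xxky] -> 7 lines: bhpr hdn ngf xxky ymb yltwp sqoq
Hunk 3: at line 1 remove [ngf,xxky,ymb] add [yfv] -> 5 lines: bhpr hdn yfv yltwp sqoq
Final line count: 5

Answer: 5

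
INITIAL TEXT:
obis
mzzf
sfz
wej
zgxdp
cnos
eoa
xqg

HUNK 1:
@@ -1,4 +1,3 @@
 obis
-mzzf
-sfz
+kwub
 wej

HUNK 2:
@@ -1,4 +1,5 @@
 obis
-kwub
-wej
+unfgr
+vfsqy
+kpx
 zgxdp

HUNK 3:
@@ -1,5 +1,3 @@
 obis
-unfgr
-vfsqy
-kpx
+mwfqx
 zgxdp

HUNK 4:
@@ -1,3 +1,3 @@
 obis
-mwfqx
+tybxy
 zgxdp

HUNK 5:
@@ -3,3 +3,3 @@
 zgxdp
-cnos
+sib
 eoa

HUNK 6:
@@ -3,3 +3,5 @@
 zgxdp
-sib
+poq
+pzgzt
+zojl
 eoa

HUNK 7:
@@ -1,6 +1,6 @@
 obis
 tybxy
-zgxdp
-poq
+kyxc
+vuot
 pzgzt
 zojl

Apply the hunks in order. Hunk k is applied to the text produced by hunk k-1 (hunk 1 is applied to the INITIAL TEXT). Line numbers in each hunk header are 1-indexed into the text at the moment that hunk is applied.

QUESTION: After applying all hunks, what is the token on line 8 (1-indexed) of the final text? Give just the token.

Answer: xqg

Derivation:
Hunk 1: at line 1 remove [mzzf,sfz] add [kwub] -> 7 lines: obis kwub wej zgxdp cnos eoa xqg
Hunk 2: at line 1 remove [kwub,wej] add [unfgr,vfsqy,kpx] -> 8 lines: obis unfgr vfsqy kpx zgxdp cnos eoa xqg
Hunk 3: at line 1 remove [unfgr,vfsqy,kpx] add [mwfqx] -> 6 lines: obis mwfqx zgxdp cnos eoa xqg
Hunk 4: at line 1 remove [mwfqx] add [tybxy] -> 6 lines: obis tybxy zgxdp cnos eoa xqg
Hunk 5: at line 3 remove [cnos] add [sib] -> 6 lines: obis tybxy zgxdp sib eoa xqg
Hunk 6: at line 3 remove [sib] add [poq,pzgzt,zojl] -> 8 lines: obis tybxy zgxdp poq pzgzt zojl eoa xqg
Hunk 7: at line 1 remove [zgxdp,poq] add [kyxc,vuot] -> 8 lines: obis tybxy kyxc vuot pzgzt zojl eoa xqg
Final line 8: xqg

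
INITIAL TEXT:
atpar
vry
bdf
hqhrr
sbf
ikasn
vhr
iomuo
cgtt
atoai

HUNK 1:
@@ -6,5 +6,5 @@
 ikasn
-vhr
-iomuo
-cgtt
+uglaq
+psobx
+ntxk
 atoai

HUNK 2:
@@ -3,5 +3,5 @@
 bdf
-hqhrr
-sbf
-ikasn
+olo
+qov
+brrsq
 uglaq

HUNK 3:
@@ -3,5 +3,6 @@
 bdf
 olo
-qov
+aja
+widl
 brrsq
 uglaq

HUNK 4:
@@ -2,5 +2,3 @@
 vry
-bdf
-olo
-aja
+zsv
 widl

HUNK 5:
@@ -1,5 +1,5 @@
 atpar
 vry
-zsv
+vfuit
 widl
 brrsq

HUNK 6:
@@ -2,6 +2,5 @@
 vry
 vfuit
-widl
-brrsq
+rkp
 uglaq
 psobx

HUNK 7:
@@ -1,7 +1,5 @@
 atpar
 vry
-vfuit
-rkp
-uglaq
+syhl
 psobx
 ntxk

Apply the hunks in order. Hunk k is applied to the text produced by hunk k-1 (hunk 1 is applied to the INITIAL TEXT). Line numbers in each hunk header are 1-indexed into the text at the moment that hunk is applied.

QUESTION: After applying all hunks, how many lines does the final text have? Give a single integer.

Hunk 1: at line 6 remove [vhr,iomuo,cgtt] add [uglaq,psobx,ntxk] -> 10 lines: atpar vry bdf hqhrr sbf ikasn uglaq psobx ntxk atoai
Hunk 2: at line 3 remove [hqhrr,sbf,ikasn] add [olo,qov,brrsq] -> 10 lines: atpar vry bdf olo qov brrsq uglaq psobx ntxk atoai
Hunk 3: at line 3 remove [qov] add [aja,widl] -> 11 lines: atpar vry bdf olo aja widl brrsq uglaq psobx ntxk atoai
Hunk 4: at line 2 remove [bdf,olo,aja] add [zsv] -> 9 lines: atpar vry zsv widl brrsq uglaq psobx ntxk atoai
Hunk 5: at line 1 remove [zsv] add [vfuit] -> 9 lines: atpar vry vfuit widl brrsq uglaq psobx ntxk atoai
Hunk 6: at line 2 remove [widl,brrsq] add [rkp] -> 8 lines: atpar vry vfuit rkp uglaq psobx ntxk atoai
Hunk 7: at line 1 remove [vfuit,rkp,uglaq] add [syhl] -> 6 lines: atpar vry syhl psobx ntxk atoai
Final line count: 6

Answer: 6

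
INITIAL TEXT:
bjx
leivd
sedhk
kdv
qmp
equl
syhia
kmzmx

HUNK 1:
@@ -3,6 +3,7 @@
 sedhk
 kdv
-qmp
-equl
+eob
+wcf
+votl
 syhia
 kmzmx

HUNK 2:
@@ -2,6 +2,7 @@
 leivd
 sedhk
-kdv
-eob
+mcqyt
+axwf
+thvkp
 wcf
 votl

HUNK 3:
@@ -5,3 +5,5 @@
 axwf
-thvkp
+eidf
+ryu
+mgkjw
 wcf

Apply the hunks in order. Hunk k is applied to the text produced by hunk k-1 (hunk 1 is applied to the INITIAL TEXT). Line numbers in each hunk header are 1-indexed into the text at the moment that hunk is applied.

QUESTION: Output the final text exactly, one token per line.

Hunk 1: at line 3 remove [qmp,equl] add [eob,wcf,votl] -> 9 lines: bjx leivd sedhk kdv eob wcf votl syhia kmzmx
Hunk 2: at line 2 remove [kdv,eob] add [mcqyt,axwf,thvkp] -> 10 lines: bjx leivd sedhk mcqyt axwf thvkp wcf votl syhia kmzmx
Hunk 3: at line 5 remove [thvkp] add [eidf,ryu,mgkjw] -> 12 lines: bjx leivd sedhk mcqyt axwf eidf ryu mgkjw wcf votl syhia kmzmx

Answer: bjx
leivd
sedhk
mcqyt
axwf
eidf
ryu
mgkjw
wcf
votl
syhia
kmzmx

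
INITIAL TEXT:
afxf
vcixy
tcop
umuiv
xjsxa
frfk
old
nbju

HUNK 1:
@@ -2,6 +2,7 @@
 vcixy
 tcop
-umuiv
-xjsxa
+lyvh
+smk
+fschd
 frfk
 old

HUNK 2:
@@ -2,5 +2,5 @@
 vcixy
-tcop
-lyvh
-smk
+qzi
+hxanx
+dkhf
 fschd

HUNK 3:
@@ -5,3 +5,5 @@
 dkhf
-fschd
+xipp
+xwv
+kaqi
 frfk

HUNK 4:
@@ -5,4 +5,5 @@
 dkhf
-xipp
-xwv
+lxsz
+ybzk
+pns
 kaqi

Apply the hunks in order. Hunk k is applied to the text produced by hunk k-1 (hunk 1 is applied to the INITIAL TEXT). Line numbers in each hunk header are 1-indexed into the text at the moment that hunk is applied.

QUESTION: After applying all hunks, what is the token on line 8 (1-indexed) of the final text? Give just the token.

Answer: pns

Derivation:
Hunk 1: at line 2 remove [umuiv,xjsxa] add [lyvh,smk,fschd] -> 9 lines: afxf vcixy tcop lyvh smk fschd frfk old nbju
Hunk 2: at line 2 remove [tcop,lyvh,smk] add [qzi,hxanx,dkhf] -> 9 lines: afxf vcixy qzi hxanx dkhf fschd frfk old nbju
Hunk 3: at line 5 remove [fschd] add [xipp,xwv,kaqi] -> 11 lines: afxf vcixy qzi hxanx dkhf xipp xwv kaqi frfk old nbju
Hunk 4: at line 5 remove [xipp,xwv] add [lxsz,ybzk,pns] -> 12 lines: afxf vcixy qzi hxanx dkhf lxsz ybzk pns kaqi frfk old nbju
Final line 8: pns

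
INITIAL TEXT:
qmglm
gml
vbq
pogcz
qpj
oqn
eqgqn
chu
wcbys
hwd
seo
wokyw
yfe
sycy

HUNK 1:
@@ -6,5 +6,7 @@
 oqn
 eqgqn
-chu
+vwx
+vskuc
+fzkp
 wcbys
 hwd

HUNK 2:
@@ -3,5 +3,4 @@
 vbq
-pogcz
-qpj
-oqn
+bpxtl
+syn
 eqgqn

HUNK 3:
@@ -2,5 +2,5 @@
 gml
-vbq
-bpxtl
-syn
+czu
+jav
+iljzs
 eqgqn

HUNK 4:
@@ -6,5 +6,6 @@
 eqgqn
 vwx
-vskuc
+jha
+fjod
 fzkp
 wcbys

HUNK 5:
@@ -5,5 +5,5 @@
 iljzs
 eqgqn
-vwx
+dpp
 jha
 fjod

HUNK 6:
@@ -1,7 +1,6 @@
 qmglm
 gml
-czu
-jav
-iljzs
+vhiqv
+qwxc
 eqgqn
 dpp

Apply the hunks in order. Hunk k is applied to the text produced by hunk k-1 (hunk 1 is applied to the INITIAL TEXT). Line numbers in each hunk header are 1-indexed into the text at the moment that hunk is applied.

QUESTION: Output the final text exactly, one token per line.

Hunk 1: at line 6 remove [chu] add [vwx,vskuc,fzkp] -> 16 lines: qmglm gml vbq pogcz qpj oqn eqgqn vwx vskuc fzkp wcbys hwd seo wokyw yfe sycy
Hunk 2: at line 3 remove [pogcz,qpj,oqn] add [bpxtl,syn] -> 15 lines: qmglm gml vbq bpxtl syn eqgqn vwx vskuc fzkp wcbys hwd seo wokyw yfe sycy
Hunk 3: at line 2 remove [vbq,bpxtl,syn] add [czu,jav,iljzs] -> 15 lines: qmglm gml czu jav iljzs eqgqn vwx vskuc fzkp wcbys hwd seo wokyw yfe sycy
Hunk 4: at line 6 remove [vskuc] add [jha,fjod] -> 16 lines: qmglm gml czu jav iljzs eqgqn vwx jha fjod fzkp wcbys hwd seo wokyw yfe sycy
Hunk 5: at line 5 remove [vwx] add [dpp] -> 16 lines: qmglm gml czu jav iljzs eqgqn dpp jha fjod fzkp wcbys hwd seo wokyw yfe sycy
Hunk 6: at line 1 remove [czu,jav,iljzs] add [vhiqv,qwxc] -> 15 lines: qmglm gml vhiqv qwxc eqgqn dpp jha fjod fzkp wcbys hwd seo wokyw yfe sycy

Answer: qmglm
gml
vhiqv
qwxc
eqgqn
dpp
jha
fjod
fzkp
wcbys
hwd
seo
wokyw
yfe
sycy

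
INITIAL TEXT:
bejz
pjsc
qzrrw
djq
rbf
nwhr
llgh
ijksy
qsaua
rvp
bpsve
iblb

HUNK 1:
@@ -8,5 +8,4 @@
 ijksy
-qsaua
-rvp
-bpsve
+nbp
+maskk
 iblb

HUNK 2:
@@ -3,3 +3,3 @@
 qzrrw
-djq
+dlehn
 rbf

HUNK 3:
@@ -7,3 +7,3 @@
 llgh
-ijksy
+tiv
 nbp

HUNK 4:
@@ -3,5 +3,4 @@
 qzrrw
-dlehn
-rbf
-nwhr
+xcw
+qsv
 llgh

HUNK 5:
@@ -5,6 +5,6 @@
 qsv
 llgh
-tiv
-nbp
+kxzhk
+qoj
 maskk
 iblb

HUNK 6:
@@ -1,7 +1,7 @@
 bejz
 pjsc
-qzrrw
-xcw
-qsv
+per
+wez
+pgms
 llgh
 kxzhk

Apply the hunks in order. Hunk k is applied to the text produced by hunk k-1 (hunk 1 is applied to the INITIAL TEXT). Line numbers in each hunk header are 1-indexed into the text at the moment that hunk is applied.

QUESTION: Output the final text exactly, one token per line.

Answer: bejz
pjsc
per
wez
pgms
llgh
kxzhk
qoj
maskk
iblb

Derivation:
Hunk 1: at line 8 remove [qsaua,rvp,bpsve] add [nbp,maskk] -> 11 lines: bejz pjsc qzrrw djq rbf nwhr llgh ijksy nbp maskk iblb
Hunk 2: at line 3 remove [djq] add [dlehn] -> 11 lines: bejz pjsc qzrrw dlehn rbf nwhr llgh ijksy nbp maskk iblb
Hunk 3: at line 7 remove [ijksy] add [tiv] -> 11 lines: bejz pjsc qzrrw dlehn rbf nwhr llgh tiv nbp maskk iblb
Hunk 4: at line 3 remove [dlehn,rbf,nwhr] add [xcw,qsv] -> 10 lines: bejz pjsc qzrrw xcw qsv llgh tiv nbp maskk iblb
Hunk 5: at line 5 remove [tiv,nbp] add [kxzhk,qoj] -> 10 lines: bejz pjsc qzrrw xcw qsv llgh kxzhk qoj maskk iblb
Hunk 6: at line 1 remove [qzrrw,xcw,qsv] add [per,wez,pgms] -> 10 lines: bejz pjsc per wez pgms llgh kxzhk qoj maskk iblb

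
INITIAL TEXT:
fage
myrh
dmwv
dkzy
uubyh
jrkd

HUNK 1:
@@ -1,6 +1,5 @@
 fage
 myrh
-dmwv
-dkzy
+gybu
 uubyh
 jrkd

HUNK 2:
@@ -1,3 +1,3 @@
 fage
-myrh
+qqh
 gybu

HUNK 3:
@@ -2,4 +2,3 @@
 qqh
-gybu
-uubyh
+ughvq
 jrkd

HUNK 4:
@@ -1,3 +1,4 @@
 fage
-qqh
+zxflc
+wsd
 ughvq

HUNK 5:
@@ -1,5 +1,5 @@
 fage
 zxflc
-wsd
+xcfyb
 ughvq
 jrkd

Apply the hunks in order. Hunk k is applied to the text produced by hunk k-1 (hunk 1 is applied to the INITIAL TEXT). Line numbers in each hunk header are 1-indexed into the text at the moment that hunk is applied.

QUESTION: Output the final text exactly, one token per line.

Answer: fage
zxflc
xcfyb
ughvq
jrkd

Derivation:
Hunk 1: at line 1 remove [dmwv,dkzy] add [gybu] -> 5 lines: fage myrh gybu uubyh jrkd
Hunk 2: at line 1 remove [myrh] add [qqh] -> 5 lines: fage qqh gybu uubyh jrkd
Hunk 3: at line 2 remove [gybu,uubyh] add [ughvq] -> 4 lines: fage qqh ughvq jrkd
Hunk 4: at line 1 remove [qqh] add [zxflc,wsd] -> 5 lines: fage zxflc wsd ughvq jrkd
Hunk 5: at line 1 remove [wsd] add [xcfyb] -> 5 lines: fage zxflc xcfyb ughvq jrkd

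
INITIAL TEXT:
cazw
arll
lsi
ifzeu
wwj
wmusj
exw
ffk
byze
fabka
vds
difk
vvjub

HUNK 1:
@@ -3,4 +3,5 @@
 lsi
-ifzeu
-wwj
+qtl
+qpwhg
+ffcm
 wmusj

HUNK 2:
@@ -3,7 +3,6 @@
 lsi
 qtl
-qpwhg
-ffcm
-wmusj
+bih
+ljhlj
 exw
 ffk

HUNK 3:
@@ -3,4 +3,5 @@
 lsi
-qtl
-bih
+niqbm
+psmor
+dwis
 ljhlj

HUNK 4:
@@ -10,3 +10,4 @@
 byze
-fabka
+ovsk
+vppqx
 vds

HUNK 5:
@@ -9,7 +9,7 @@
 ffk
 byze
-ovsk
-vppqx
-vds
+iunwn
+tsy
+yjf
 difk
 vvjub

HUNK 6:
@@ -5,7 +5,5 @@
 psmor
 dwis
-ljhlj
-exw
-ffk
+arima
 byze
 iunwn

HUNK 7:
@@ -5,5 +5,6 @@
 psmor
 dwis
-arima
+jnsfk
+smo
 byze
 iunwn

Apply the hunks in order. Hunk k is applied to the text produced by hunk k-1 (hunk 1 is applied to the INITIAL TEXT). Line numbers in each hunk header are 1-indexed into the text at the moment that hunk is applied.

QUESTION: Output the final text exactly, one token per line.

Answer: cazw
arll
lsi
niqbm
psmor
dwis
jnsfk
smo
byze
iunwn
tsy
yjf
difk
vvjub

Derivation:
Hunk 1: at line 3 remove [ifzeu,wwj] add [qtl,qpwhg,ffcm] -> 14 lines: cazw arll lsi qtl qpwhg ffcm wmusj exw ffk byze fabka vds difk vvjub
Hunk 2: at line 3 remove [qpwhg,ffcm,wmusj] add [bih,ljhlj] -> 13 lines: cazw arll lsi qtl bih ljhlj exw ffk byze fabka vds difk vvjub
Hunk 3: at line 3 remove [qtl,bih] add [niqbm,psmor,dwis] -> 14 lines: cazw arll lsi niqbm psmor dwis ljhlj exw ffk byze fabka vds difk vvjub
Hunk 4: at line 10 remove [fabka] add [ovsk,vppqx] -> 15 lines: cazw arll lsi niqbm psmor dwis ljhlj exw ffk byze ovsk vppqx vds difk vvjub
Hunk 5: at line 9 remove [ovsk,vppqx,vds] add [iunwn,tsy,yjf] -> 15 lines: cazw arll lsi niqbm psmor dwis ljhlj exw ffk byze iunwn tsy yjf difk vvjub
Hunk 6: at line 5 remove [ljhlj,exw,ffk] add [arima] -> 13 lines: cazw arll lsi niqbm psmor dwis arima byze iunwn tsy yjf difk vvjub
Hunk 7: at line 5 remove [arima] add [jnsfk,smo] -> 14 lines: cazw arll lsi niqbm psmor dwis jnsfk smo byze iunwn tsy yjf difk vvjub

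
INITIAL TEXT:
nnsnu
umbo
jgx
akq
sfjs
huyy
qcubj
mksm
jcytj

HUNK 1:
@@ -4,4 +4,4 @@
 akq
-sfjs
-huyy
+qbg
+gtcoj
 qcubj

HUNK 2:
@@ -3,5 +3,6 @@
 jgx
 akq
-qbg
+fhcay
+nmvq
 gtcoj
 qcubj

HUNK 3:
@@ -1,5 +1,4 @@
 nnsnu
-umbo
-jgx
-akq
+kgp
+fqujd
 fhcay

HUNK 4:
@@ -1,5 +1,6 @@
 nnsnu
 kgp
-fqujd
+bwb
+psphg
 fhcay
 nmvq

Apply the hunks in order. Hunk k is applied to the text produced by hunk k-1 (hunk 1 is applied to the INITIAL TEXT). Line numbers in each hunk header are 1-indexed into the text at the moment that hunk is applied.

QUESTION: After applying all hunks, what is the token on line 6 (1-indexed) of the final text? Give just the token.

Hunk 1: at line 4 remove [sfjs,huyy] add [qbg,gtcoj] -> 9 lines: nnsnu umbo jgx akq qbg gtcoj qcubj mksm jcytj
Hunk 2: at line 3 remove [qbg] add [fhcay,nmvq] -> 10 lines: nnsnu umbo jgx akq fhcay nmvq gtcoj qcubj mksm jcytj
Hunk 3: at line 1 remove [umbo,jgx,akq] add [kgp,fqujd] -> 9 lines: nnsnu kgp fqujd fhcay nmvq gtcoj qcubj mksm jcytj
Hunk 4: at line 1 remove [fqujd] add [bwb,psphg] -> 10 lines: nnsnu kgp bwb psphg fhcay nmvq gtcoj qcubj mksm jcytj
Final line 6: nmvq

Answer: nmvq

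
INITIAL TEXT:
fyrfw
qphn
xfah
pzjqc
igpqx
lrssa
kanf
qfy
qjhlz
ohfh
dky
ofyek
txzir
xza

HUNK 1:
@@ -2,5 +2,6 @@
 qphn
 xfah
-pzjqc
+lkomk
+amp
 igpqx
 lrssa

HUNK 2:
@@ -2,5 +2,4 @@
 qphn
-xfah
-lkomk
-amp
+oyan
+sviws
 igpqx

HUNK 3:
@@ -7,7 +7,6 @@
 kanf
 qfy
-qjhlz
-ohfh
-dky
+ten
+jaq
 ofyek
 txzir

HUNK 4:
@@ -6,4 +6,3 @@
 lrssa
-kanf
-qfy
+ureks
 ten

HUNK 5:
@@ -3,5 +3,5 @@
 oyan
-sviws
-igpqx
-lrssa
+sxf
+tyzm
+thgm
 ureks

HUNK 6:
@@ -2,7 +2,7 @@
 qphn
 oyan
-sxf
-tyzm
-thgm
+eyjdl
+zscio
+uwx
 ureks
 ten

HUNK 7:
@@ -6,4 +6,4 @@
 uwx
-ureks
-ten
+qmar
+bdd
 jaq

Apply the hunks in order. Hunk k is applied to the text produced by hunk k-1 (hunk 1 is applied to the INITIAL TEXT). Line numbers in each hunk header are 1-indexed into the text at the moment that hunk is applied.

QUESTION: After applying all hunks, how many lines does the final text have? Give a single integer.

Answer: 12

Derivation:
Hunk 1: at line 2 remove [pzjqc] add [lkomk,amp] -> 15 lines: fyrfw qphn xfah lkomk amp igpqx lrssa kanf qfy qjhlz ohfh dky ofyek txzir xza
Hunk 2: at line 2 remove [xfah,lkomk,amp] add [oyan,sviws] -> 14 lines: fyrfw qphn oyan sviws igpqx lrssa kanf qfy qjhlz ohfh dky ofyek txzir xza
Hunk 3: at line 7 remove [qjhlz,ohfh,dky] add [ten,jaq] -> 13 lines: fyrfw qphn oyan sviws igpqx lrssa kanf qfy ten jaq ofyek txzir xza
Hunk 4: at line 6 remove [kanf,qfy] add [ureks] -> 12 lines: fyrfw qphn oyan sviws igpqx lrssa ureks ten jaq ofyek txzir xza
Hunk 5: at line 3 remove [sviws,igpqx,lrssa] add [sxf,tyzm,thgm] -> 12 lines: fyrfw qphn oyan sxf tyzm thgm ureks ten jaq ofyek txzir xza
Hunk 6: at line 2 remove [sxf,tyzm,thgm] add [eyjdl,zscio,uwx] -> 12 lines: fyrfw qphn oyan eyjdl zscio uwx ureks ten jaq ofyek txzir xza
Hunk 7: at line 6 remove [ureks,ten] add [qmar,bdd] -> 12 lines: fyrfw qphn oyan eyjdl zscio uwx qmar bdd jaq ofyek txzir xza
Final line count: 12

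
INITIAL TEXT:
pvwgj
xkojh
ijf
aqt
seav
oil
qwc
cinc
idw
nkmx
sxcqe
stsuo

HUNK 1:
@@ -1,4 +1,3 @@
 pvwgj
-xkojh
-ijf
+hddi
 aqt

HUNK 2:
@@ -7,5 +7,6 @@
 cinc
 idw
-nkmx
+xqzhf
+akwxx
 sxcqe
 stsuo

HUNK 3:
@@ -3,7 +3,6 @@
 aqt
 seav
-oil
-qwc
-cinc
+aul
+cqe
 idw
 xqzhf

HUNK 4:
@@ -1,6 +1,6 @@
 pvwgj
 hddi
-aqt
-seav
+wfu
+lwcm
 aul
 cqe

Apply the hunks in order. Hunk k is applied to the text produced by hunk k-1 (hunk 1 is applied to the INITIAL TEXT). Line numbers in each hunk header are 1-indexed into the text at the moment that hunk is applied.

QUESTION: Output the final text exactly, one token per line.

Hunk 1: at line 1 remove [xkojh,ijf] add [hddi] -> 11 lines: pvwgj hddi aqt seav oil qwc cinc idw nkmx sxcqe stsuo
Hunk 2: at line 7 remove [nkmx] add [xqzhf,akwxx] -> 12 lines: pvwgj hddi aqt seav oil qwc cinc idw xqzhf akwxx sxcqe stsuo
Hunk 3: at line 3 remove [oil,qwc,cinc] add [aul,cqe] -> 11 lines: pvwgj hddi aqt seav aul cqe idw xqzhf akwxx sxcqe stsuo
Hunk 4: at line 1 remove [aqt,seav] add [wfu,lwcm] -> 11 lines: pvwgj hddi wfu lwcm aul cqe idw xqzhf akwxx sxcqe stsuo

Answer: pvwgj
hddi
wfu
lwcm
aul
cqe
idw
xqzhf
akwxx
sxcqe
stsuo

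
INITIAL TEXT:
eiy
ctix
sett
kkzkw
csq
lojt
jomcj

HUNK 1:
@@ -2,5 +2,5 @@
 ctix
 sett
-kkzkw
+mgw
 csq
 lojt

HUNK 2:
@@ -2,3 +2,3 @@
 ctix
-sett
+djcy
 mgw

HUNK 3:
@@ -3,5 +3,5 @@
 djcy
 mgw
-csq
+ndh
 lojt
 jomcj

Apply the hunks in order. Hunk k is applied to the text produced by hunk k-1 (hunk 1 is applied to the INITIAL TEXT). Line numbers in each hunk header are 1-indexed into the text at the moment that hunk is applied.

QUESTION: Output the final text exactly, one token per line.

Answer: eiy
ctix
djcy
mgw
ndh
lojt
jomcj

Derivation:
Hunk 1: at line 2 remove [kkzkw] add [mgw] -> 7 lines: eiy ctix sett mgw csq lojt jomcj
Hunk 2: at line 2 remove [sett] add [djcy] -> 7 lines: eiy ctix djcy mgw csq lojt jomcj
Hunk 3: at line 3 remove [csq] add [ndh] -> 7 lines: eiy ctix djcy mgw ndh lojt jomcj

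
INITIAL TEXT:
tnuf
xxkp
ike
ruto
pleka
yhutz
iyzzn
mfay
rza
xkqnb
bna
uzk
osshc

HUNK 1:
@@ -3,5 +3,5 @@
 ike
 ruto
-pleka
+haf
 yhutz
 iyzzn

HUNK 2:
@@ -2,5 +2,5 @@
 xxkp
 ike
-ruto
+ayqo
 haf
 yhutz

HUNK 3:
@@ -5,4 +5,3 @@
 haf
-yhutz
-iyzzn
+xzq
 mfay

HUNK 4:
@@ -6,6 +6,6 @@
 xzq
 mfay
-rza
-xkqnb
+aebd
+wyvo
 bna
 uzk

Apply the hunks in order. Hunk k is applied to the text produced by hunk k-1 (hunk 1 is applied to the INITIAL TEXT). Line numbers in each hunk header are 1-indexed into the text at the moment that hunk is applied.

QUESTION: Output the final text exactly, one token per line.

Hunk 1: at line 3 remove [pleka] add [haf] -> 13 lines: tnuf xxkp ike ruto haf yhutz iyzzn mfay rza xkqnb bna uzk osshc
Hunk 2: at line 2 remove [ruto] add [ayqo] -> 13 lines: tnuf xxkp ike ayqo haf yhutz iyzzn mfay rza xkqnb bna uzk osshc
Hunk 3: at line 5 remove [yhutz,iyzzn] add [xzq] -> 12 lines: tnuf xxkp ike ayqo haf xzq mfay rza xkqnb bna uzk osshc
Hunk 4: at line 6 remove [rza,xkqnb] add [aebd,wyvo] -> 12 lines: tnuf xxkp ike ayqo haf xzq mfay aebd wyvo bna uzk osshc

Answer: tnuf
xxkp
ike
ayqo
haf
xzq
mfay
aebd
wyvo
bna
uzk
osshc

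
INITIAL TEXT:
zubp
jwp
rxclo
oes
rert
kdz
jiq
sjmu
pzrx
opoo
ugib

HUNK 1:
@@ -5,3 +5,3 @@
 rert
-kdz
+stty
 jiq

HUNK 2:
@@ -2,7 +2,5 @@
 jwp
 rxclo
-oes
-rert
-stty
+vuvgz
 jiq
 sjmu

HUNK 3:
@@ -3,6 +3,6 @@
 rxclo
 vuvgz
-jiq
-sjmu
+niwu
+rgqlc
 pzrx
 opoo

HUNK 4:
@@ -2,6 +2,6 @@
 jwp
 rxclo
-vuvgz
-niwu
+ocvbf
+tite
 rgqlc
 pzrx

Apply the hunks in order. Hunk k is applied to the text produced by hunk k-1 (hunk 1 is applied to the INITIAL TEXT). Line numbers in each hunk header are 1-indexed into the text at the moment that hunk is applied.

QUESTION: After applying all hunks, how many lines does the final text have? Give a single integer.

Hunk 1: at line 5 remove [kdz] add [stty] -> 11 lines: zubp jwp rxclo oes rert stty jiq sjmu pzrx opoo ugib
Hunk 2: at line 2 remove [oes,rert,stty] add [vuvgz] -> 9 lines: zubp jwp rxclo vuvgz jiq sjmu pzrx opoo ugib
Hunk 3: at line 3 remove [jiq,sjmu] add [niwu,rgqlc] -> 9 lines: zubp jwp rxclo vuvgz niwu rgqlc pzrx opoo ugib
Hunk 4: at line 2 remove [vuvgz,niwu] add [ocvbf,tite] -> 9 lines: zubp jwp rxclo ocvbf tite rgqlc pzrx opoo ugib
Final line count: 9

Answer: 9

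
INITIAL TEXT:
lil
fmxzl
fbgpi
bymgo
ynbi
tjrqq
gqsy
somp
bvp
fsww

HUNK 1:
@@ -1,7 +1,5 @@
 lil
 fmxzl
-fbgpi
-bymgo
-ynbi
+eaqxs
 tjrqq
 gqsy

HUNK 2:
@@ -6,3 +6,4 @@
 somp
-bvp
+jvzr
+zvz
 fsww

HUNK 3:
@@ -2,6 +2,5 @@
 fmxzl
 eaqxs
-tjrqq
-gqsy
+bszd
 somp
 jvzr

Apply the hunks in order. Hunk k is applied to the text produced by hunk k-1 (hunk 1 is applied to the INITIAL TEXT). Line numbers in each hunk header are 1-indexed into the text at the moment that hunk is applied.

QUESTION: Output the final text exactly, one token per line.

Answer: lil
fmxzl
eaqxs
bszd
somp
jvzr
zvz
fsww

Derivation:
Hunk 1: at line 1 remove [fbgpi,bymgo,ynbi] add [eaqxs] -> 8 lines: lil fmxzl eaqxs tjrqq gqsy somp bvp fsww
Hunk 2: at line 6 remove [bvp] add [jvzr,zvz] -> 9 lines: lil fmxzl eaqxs tjrqq gqsy somp jvzr zvz fsww
Hunk 3: at line 2 remove [tjrqq,gqsy] add [bszd] -> 8 lines: lil fmxzl eaqxs bszd somp jvzr zvz fsww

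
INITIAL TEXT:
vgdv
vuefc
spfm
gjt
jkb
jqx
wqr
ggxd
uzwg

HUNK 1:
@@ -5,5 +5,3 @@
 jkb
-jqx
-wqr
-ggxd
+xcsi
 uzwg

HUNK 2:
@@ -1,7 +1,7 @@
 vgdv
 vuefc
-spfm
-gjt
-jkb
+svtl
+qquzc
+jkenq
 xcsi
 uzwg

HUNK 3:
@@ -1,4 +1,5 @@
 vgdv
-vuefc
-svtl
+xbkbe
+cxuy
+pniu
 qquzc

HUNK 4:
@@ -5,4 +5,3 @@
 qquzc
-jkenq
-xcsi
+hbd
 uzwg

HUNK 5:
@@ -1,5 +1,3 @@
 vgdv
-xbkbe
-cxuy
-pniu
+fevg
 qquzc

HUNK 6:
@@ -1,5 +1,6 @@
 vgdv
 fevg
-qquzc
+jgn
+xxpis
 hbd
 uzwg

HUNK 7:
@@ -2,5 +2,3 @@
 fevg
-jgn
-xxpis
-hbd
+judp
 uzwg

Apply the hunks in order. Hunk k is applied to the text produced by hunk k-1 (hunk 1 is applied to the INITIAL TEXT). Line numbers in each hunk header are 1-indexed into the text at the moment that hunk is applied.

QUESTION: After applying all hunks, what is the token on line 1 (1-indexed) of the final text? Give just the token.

Answer: vgdv

Derivation:
Hunk 1: at line 5 remove [jqx,wqr,ggxd] add [xcsi] -> 7 lines: vgdv vuefc spfm gjt jkb xcsi uzwg
Hunk 2: at line 1 remove [spfm,gjt,jkb] add [svtl,qquzc,jkenq] -> 7 lines: vgdv vuefc svtl qquzc jkenq xcsi uzwg
Hunk 3: at line 1 remove [vuefc,svtl] add [xbkbe,cxuy,pniu] -> 8 lines: vgdv xbkbe cxuy pniu qquzc jkenq xcsi uzwg
Hunk 4: at line 5 remove [jkenq,xcsi] add [hbd] -> 7 lines: vgdv xbkbe cxuy pniu qquzc hbd uzwg
Hunk 5: at line 1 remove [xbkbe,cxuy,pniu] add [fevg] -> 5 lines: vgdv fevg qquzc hbd uzwg
Hunk 6: at line 1 remove [qquzc] add [jgn,xxpis] -> 6 lines: vgdv fevg jgn xxpis hbd uzwg
Hunk 7: at line 2 remove [jgn,xxpis,hbd] add [judp] -> 4 lines: vgdv fevg judp uzwg
Final line 1: vgdv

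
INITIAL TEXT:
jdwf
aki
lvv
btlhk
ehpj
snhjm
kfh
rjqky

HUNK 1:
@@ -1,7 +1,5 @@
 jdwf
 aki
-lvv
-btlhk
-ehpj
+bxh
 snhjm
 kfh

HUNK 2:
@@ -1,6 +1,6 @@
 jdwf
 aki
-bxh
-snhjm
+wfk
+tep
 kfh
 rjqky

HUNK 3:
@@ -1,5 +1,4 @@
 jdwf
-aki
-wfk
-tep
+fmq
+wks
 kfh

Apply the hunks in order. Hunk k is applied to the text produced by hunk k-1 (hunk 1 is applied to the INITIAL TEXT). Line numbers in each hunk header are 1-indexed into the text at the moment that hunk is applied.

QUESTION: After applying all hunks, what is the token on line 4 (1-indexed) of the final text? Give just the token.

Hunk 1: at line 1 remove [lvv,btlhk,ehpj] add [bxh] -> 6 lines: jdwf aki bxh snhjm kfh rjqky
Hunk 2: at line 1 remove [bxh,snhjm] add [wfk,tep] -> 6 lines: jdwf aki wfk tep kfh rjqky
Hunk 3: at line 1 remove [aki,wfk,tep] add [fmq,wks] -> 5 lines: jdwf fmq wks kfh rjqky
Final line 4: kfh

Answer: kfh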